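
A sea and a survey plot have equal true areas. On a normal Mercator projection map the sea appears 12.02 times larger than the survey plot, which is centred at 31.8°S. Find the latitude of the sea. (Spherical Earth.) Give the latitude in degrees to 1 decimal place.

Mercator areal scale is sec²φ, so apparent-area ratio = sec²φ₁ / sec²φ₂ = cos²φ₂ / cos²φ₁.
cos²φ₂ / cos²φ₁ = 12.02  ⇒  cos φ₁ = cos 31.8° / √12.02 = 0.8499/3.467 = 0.2451.
φ₁ = arccos(0.2451) ≈ 75.8°.

75.8°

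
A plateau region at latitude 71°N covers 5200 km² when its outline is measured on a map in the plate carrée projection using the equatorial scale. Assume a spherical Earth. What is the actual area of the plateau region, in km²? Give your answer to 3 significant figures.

1690 km²

Plate carrée maps x = Rλ, y = Rφ. The meridian scale is h = 1 and the parallel scale is k = 1/cos φ = sec φ.
Areal scale = h·k = 1 × sec φ; at 71°, h = 1.000, k = 3.072, so h·k = 3.072.
True area = apparent / (areal scale) = 5200 / 3.072 ≈ 1690 km².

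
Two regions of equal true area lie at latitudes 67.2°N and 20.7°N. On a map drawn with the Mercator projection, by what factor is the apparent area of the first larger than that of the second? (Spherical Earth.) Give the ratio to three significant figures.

5.83

On Mercator, area is exaggerated by sec²φ = 1/cos²φ.
At 67.2°: sec²(67.2°) = 1/0.3875² = 6.659.
At 20.7°: sec²(20.7°) = 1/0.9354² = 1.143.
Ratio = 6.659/1.143 = cos²(20.7°)/cos²(67.2°) ≈ 5.83.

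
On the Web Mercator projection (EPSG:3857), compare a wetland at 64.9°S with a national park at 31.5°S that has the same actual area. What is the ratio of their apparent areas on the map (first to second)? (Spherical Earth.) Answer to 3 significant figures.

4.04

Mercator is conformal with k = sec φ, so areal scale = k² = sec²φ.
At 64.9°: sec²(64.9°) = 1/0.4242² = 5.557.
At 31.5°: sec²(31.5°) = 1/0.8526² = 1.376.
Ratio = 5.557/1.376 = cos²(31.5°)/cos²(64.9°) ≈ 4.04.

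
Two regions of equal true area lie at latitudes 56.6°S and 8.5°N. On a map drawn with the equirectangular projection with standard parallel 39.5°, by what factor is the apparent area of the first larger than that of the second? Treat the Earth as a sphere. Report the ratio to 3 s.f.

In the equirectangular projection with standard parallel φ₀ = 39.5° (x = Rλ cos φ₀, y = Rφ), meridians are true-scale (h = 1) and the parallel scale is k = cos φ₀ / cos φ.
Areal scale at 56.6°: h·k = 1.000 × 1.402 = 1.402.
Areal scale at 8.5°: h·k = 1.000 × 0.7802 = 0.7802.
Ratio = 1.402/0.7802 ≈ 1.80.

1.80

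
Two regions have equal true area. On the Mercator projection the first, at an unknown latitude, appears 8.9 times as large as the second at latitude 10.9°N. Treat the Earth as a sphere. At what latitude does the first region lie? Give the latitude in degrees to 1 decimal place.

On Mercator, (apparent₁)/(apparent₂) = sec²φ₁ / sec²φ₂ when true areas are equal.
cos²φ₂ / cos²φ₁ = 8.9  ⇒  cos φ₁ = cos 10.9° / √8.9 = 0.9820/2.983 = 0.3292.
φ₁ = arccos(0.3292) ≈ 70.8°.

70.8°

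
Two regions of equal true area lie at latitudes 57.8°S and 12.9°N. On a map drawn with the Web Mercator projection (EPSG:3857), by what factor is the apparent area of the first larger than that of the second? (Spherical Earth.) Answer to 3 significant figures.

On Mercator, area is exaggerated by sec²φ = 1/cos²φ.
At 57.8°: sec²(57.8°) = 1/0.5329² = 3.522.
At 12.9°: sec²(12.9°) = 1/0.9748² = 1.052.
Ratio = 3.522/1.052 = cos²(12.9°)/cos²(57.8°) ≈ 3.35.

3.35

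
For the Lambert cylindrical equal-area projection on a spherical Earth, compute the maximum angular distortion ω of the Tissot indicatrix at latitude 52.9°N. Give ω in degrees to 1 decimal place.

The Lambert cylindrical equal-area projection is the cylindrical equal-area projection with its standard parallel at the equator (φ₀ = 0). For cylindrical equal-area with standard parallel φ₀, h = cos φ / cos φ₀ and k = cos φ₀ / cos φ, so h·k = 1.
At 52.9°: h = 0.6032, k = 1.658; principal scales a = 1.658, b = 0.6032.
sin(ω/2) = (a − b)/(a + b) = 1.055/2.261 = 0.4664, so ω = 2 arcsin(0.4664) ≈ 55.6°.

55.6°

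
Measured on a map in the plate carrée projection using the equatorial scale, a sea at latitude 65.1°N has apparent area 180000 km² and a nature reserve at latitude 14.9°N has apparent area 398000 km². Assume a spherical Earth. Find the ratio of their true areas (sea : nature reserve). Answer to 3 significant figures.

0.197

Plate carrée has h = 1 and k = sec φ, giving areal scale sec φ; true area = (apparent area) · cos φ.
True area of sea: 180000 × cos(65.1°) = 180000 × 0.4210 = 75790 km².
True area of nature reserve: 398000 × cos(14.9°) = 398000 × 0.9664 = 384600 km².
Ratio = 75790 / 384600 ≈ 0.197.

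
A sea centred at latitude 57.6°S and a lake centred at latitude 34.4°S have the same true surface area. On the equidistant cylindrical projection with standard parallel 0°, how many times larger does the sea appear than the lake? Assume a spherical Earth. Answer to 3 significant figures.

For the equirectangular projection with φ₀ = 0 (plate carrée), h = 1 along meridians and k = sec φ along parallels.
Areal scale at 57.6°: h·k = 1.000 × 1.866 = 1.866.
Areal scale at 34.4°: h·k = 1.000 × 1.212 = 1.212.
Ratio = 1.866/1.212 ≈ 1.54.

1.54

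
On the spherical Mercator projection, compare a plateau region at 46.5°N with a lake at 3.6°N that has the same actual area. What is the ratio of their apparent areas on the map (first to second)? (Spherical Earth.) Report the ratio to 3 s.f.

2.10

Mercator is conformal with k = sec φ, so areal scale = k² = sec²φ.
At 46.5°: sec²(46.5°) = 1/0.6884² = 2.110.
At 3.6°: sec²(3.6°) = 1/0.9980² = 1.004.
Ratio = 2.110/1.004 = cos²(3.6°)/cos²(46.5°) ≈ 2.10.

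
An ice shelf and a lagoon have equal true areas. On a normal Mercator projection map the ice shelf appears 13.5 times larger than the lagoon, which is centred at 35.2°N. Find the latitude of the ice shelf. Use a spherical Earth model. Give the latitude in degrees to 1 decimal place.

77.2°

On Mercator, (apparent₁)/(apparent₂) = sec²φ₁ / sec²φ₂ when true areas are equal.
cos²φ₂ / cos²φ₁ = 13.5  ⇒  cos φ₁ = cos 35.2° / √13.5 = 0.8171/3.674 = 0.2224.
φ₁ = arccos(0.2224) ≈ 77.2°.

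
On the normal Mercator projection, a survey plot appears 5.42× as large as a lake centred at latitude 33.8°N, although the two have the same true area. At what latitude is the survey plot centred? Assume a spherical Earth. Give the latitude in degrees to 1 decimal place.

69.1°

For equal true areas on Mercator, apparent areas scale as sec²φ, so the ratio is cos²φ₂ / cos²φ₁.
cos²φ₂ / cos²φ₁ = 5.42  ⇒  cos φ₁ = cos 33.8° / √5.42 = 0.8310/2.328 = 0.3569.
φ₁ = arccos(0.3569) ≈ 69.1°.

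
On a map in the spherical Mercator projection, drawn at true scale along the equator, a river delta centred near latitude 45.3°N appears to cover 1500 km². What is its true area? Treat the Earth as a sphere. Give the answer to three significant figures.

Mercator is conformal, so the point scale is isotropic: h = k = sec φ = 1/cos φ.
Areal scale = k² = sec²φ = 1/cos²(45.3°) = 1/0.7034² = 2.021.
True area = apparent / (areal scale) = 1500 / 2.021 ≈ 742 km².

742 km²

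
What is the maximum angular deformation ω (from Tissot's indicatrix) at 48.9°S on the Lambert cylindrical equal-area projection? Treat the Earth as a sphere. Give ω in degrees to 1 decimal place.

The Lambert cylindrical equal-area projection is the cylindrical equal-area projection with its standard parallel at the equator (φ₀ = 0). A cylindrical equal-area projection with standard parallel φ₀ has meridian scale h = cos φ / cos φ₀ and parallel scale k = cos φ₀ / cos φ (so areas are preserved, h·k = 1).
At 48.9°: h = 0.6574, k = 1.521; principal scales a = 1.521, b = 0.6574.
sin(ω/2) = (a − b)/(a + b) = 0.8638/2.179 = 0.3965, so ω = 2 arcsin(0.3965) ≈ 46.7°.

46.7°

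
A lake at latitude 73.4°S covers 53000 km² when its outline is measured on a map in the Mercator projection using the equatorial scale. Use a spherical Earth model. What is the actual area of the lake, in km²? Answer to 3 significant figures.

4330 km²

For Mercator, h = k = sec φ (a conformal cylindrical projection has a single point scale, 1/cos φ).
Areal scale = k² = sec²φ = 1/cos²(73.4°) = 1/0.2857² = 12.25.
True area = apparent / (areal scale) = 53000 / 12.25 ≈ 4330 km².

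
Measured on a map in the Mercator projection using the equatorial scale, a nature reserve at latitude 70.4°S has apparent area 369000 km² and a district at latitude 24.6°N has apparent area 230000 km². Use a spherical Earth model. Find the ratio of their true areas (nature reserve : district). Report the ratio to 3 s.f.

0.218

On Mercator the areal scale is sec²φ, so true area = apparent × cos²φ.
True area of nature reserve: 369000 × cos²(70.4°) = 369000 × 0.1125 = 41520 km².
True area of district: 230000 × cos²(24.6°) = 230000 × 0.8267 = 190100 km².
Ratio = 41520 / 190100 ≈ 0.218.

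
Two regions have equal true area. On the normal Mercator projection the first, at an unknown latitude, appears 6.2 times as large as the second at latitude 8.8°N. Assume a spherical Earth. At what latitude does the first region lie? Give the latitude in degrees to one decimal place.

66.6°

For equal true areas on Mercator, apparent areas scale as sec²φ, so the ratio is cos²φ₂ / cos²φ₁.
cos²φ₂ / cos²φ₁ = 6.2  ⇒  cos φ₁ = cos 8.8° / √6.2 = 0.9882/2.490 = 0.3969.
φ₁ = arccos(0.3969) ≈ 66.6°.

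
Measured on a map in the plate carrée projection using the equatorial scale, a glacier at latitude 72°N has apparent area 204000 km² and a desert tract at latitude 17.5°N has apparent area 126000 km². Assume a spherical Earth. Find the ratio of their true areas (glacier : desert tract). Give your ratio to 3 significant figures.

On the plate carrée, areal scale = h·k = 1 × sec φ, so true area = apparent × cos φ.
True area of glacier: 204000 × cos(72°) = 204000 × 0.3090 = 63040 km².
True area of desert tract: 126000 × cos(17.5°) = 126000 × 0.9537 = 120200 km².
Ratio = 63040 / 120200 ≈ 0.525.

0.525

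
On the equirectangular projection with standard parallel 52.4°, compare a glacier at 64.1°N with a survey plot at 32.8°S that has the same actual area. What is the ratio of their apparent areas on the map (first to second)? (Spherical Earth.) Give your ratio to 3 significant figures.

The equidistant cylindrical projection with φ₀ = 52.4° has h = 1 (meridians true) and k = cos φ₀ / cos φ along parallels.
Areal scale at 64.1°: h·k = 1.000 × 1.397 = 1.397.
Areal scale at 32.8°: h·k = 1.000 × 0.7259 = 0.7259.
Ratio = 1.397/0.7259 ≈ 1.92.

1.92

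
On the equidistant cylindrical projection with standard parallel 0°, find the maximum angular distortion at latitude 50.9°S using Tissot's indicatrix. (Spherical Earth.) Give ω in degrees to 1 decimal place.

26.2°

Plate carrée maps x = Rλ, y = Rφ. The meridian scale is h = 1 and the parallel scale is k = 1/cos φ = sec φ.
At 50.9°: h = 1.000, k = 1.586; principal scales a = 1.586, b = 1.000.
sin(ω/2) = (a − b)/(a + b) = 0.5856/2.586 = 0.2265, so ω = 2 arcsin(0.2265) ≈ 26.2°.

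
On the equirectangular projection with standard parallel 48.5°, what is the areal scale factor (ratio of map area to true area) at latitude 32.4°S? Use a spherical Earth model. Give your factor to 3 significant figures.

The equidistant cylindrical projection with φ₀ = 48.5° has h = 1 (meridians true) and k = cos φ₀ / cos φ along parallels.
Areal scale = h·k = 1 × cos φ₀ / cos φ; at 32.4°, h = 1.000, k = 0.7848, so h·k = 0.7848.

0.785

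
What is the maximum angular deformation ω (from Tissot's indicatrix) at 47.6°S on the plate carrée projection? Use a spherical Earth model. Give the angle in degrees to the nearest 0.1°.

In the plate carrée (x = Rλ, y = Rφ), meridians are true-scale (h = 1) and parallels are stretched by k = sec φ.
At 47.6°: h = 1.000, k = 1.483; principal scales a = 1.483, b = 1.000.
sin(ω/2) = (a − b)/(a + b) = 0.4830/2.483 = 0.1945, so ω = 2 arcsin(0.1945) ≈ 22.4°.

22.4°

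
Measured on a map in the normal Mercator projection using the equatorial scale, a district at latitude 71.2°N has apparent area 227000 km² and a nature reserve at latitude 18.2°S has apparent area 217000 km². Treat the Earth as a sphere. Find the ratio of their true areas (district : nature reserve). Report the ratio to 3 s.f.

Since Mercator area scale is 1/cos²φ, the true area equals the apparent area multiplied by cos²φ.
True area of district: 227000 × cos²(71.2°) = 227000 × 0.1039 = 23580 km².
True area of nature reserve: 217000 × cos²(18.2°) = 217000 × 0.9024 = 195800 km².
Ratio = 23580 / 195800 ≈ 0.120.

0.120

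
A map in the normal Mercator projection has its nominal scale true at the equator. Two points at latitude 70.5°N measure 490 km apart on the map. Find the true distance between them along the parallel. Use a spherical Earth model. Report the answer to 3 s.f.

164 km

For Mercator, h = k = sec φ (a conformal cylindrical projection has a single point scale, 1/cos φ).
Along the parallel at 70.5°, map distances are exaggerated by k = sec 70.5° = 2.996.
True distance = 490 / 2.996 = 490 × cos 70.5° ≈ 164 km.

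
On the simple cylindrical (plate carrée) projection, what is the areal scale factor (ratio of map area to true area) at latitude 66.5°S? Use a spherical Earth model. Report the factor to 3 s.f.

2.51

In the plate carrée (x = Rλ, y = Rφ), meridians are true-scale (h = 1) and parallels are stretched by k = sec φ.
Areal scale = h·k = 1 × sec φ; at 66.5°, h = 1.000, k = 2.508, so h·k = 2.508.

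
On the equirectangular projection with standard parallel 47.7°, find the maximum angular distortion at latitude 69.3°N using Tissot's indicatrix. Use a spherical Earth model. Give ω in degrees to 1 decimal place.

36.3°

With standard parallel φ₀ = 47.7°, the equirectangular projection gives x = Rλ cos φ₀, y = Rφ, so h = 1 and k = cos 47.7° / cos φ.
At 69.3°: h = 1.000, k = 1.904; principal scales a = 1.904, b = 1.000.
sin(ω/2) = (a − b)/(a + b) = 0.9040/2.904 = 0.3113, so ω = 2 arcsin(0.3113) ≈ 36.3°.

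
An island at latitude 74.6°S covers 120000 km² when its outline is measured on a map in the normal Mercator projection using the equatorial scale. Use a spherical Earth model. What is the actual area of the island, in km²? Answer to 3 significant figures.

Mercator is conformal, so the point scale is isotropic: h = k = sec φ = 1/cos φ.
Areal scale = k² = sec²φ = 1/cos²(74.6°) = 1/0.2656² = 14.18.
True area = apparent / (areal scale) = 120000 / 14.18 ≈ 8460 km².

8460 km²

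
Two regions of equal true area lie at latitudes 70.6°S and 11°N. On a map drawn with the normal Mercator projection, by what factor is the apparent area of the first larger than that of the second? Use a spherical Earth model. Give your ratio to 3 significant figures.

8.73

Mercator is conformal with k = sec φ, so areal scale = k² = sec²φ.
At 70.6°: sec²(70.6°) = 1/0.3322² = 9.064.
At 11°: sec²(11°) = 1/0.9816² = 1.038.
Ratio = 9.064/1.038 = cos²(11°)/cos²(70.6°) ≈ 8.73.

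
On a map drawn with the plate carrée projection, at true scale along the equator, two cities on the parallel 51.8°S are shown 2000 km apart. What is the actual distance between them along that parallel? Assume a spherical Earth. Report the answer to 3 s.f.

Plate carrée maps x = Rλ, y = Rφ. The meridian scale is h = 1 and the parallel scale is k = 1/cos φ = sec φ.
Along the parallel at 51.8°, map distances are exaggerated by k = sec 51.8° = 1.617.
True distance = 2000 / 1.617 = 2000 × cos 51.8° ≈ 1240 km.

1240 km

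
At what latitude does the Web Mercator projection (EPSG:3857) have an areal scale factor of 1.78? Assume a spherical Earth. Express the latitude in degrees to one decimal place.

Mercator areal scale is sec²φ.
sec²φ = 1.78  ⇒  cos²φ = 0.5618  ⇒  cos φ = 0.7495.
φ = arccos(0.7495) ≈ 41.5°.

41.5°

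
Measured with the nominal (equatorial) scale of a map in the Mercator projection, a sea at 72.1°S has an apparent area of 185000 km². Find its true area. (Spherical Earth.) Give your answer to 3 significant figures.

17500 km²

For Mercator, h = k = sec φ (a conformal cylindrical projection has a single point scale, 1/cos φ).
Areal scale = k² = sec²φ = 1/cos²(72.1°) = 1/0.3074² = 10.59.
True area = apparent / (areal scale) = 185000 / 10.59 ≈ 17500 km².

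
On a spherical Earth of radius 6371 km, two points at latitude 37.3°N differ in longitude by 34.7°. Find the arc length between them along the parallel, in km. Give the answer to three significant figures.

Arc length along a parallel = R cos φ · Δλ (with Δλ in radians).
= 6371 × cos 37.3° × (34.7° × π/180) = 6371 × 0.7955 × 0.6056 ≈ 3070 km.

3070 km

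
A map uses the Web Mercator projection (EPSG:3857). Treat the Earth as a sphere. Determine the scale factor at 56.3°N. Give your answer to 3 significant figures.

1.80

Mercator is conformal, so the point scale is isotropic: h = k = sec φ = 1/cos φ.
k = 1/cos 56.3° = 1/0.5548 = 1.802.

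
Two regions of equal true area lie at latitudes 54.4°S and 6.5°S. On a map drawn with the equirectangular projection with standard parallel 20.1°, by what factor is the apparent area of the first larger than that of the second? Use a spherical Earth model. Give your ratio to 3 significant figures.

The equidistant cylindrical projection with φ₀ = 20.1° has h = 1 (meridians true) and k = cos φ₀ / cos φ along parallels.
Areal scale at 54.4°: h·k = 1.000 × 1.613 = 1.613.
Areal scale at 6.5°: h·k = 1.000 × 0.9452 = 0.9452.
Ratio = 1.613/0.9452 ≈ 1.71.

1.71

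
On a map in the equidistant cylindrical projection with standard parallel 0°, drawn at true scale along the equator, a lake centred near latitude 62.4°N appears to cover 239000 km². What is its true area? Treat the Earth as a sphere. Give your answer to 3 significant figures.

111000 km²

In the plate carrée (x = Rλ, y = Rφ), meridians are true-scale (h = 1) and parallels are stretched by k = sec φ.
Areal scale = h·k = 1 × sec φ; at 62.4°, h = 1.000, k = 2.158, so h·k = 2.158.
True area = apparent / (areal scale) = 239000 / 2.158 ≈ 111000 km².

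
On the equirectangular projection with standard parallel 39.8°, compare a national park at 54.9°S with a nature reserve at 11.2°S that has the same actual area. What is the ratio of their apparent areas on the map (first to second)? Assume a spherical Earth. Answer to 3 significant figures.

With standard parallel φ₀ = 39.8°, the equirectangular projection gives x = Rλ cos φ₀, y = Rφ, so h = 1 and k = cos 39.8° / cos φ.
Areal scale at 54.9°: h·k = 1.000 × 1.336 = 1.336.
Areal scale at 11.2°: h·k = 1.000 × 0.7832 = 0.7832.
Ratio = 1.336/0.7832 ≈ 1.71.

1.71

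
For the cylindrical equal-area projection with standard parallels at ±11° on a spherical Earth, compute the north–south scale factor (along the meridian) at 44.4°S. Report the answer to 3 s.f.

0.728

Cylindrical equal-area (φ₀ = 11°): h = cos φ / cos 11° along meridians, k = cos 11° / cos φ along parallels; h·k = 1.
h = cos 44.4° / cos 11° = 0.7145/0.9816 = 0.7278.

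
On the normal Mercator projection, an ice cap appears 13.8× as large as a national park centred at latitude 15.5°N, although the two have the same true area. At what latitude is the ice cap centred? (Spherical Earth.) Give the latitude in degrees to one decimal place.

For equal true areas on Mercator, apparent areas scale as sec²φ, so the ratio is cos²φ₂ / cos²φ₁.
cos²φ₂ / cos²φ₁ = 13.8  ⇒  cos φ₁ = cos 15.5° / √13.8 = 0.9636/3.715 = 0.2594.
φ₁ = arccos(0.2594) ≈ 75.0°.

75.0°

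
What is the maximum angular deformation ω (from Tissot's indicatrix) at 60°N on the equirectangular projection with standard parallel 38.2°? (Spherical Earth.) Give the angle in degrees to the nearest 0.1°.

25.7°

In the equirectangular projection with standard parallel φ₀ = 38.2° (x = Rλ cos φ₀, y = Rφ), meridians are true-scale (h = 1) and the parallel scale is k = cos φ₀ / cos φ.
At 60°: h = 1.000, k = 1.572; principal scales a = 1.572, b = 1.000.
sin(ω/2) = (a − b)/(a + b) = 0.5717/2.572 = 0.2223, so ω = 2 arcsin(0.2223) ≈ 25.7°.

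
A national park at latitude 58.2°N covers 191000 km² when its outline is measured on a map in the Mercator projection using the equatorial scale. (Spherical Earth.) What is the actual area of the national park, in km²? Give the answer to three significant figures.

53000 km²

For Mercator, h = k = sec φ (a conformal cylindrical projection has a single point scale, 1/cos φ).
Areal scale = k² = sec²φ = 1/cos²(58.2°) = 1/0.5270² = 3.601.
True area = apparent / (areal scale) = 191000 / 3.601 ≈ 53000 km².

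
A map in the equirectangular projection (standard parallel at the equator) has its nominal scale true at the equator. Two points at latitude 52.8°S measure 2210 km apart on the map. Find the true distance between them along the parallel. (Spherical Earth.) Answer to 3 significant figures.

1340 km

For the equirectangular projection with φ₀ = 0 (plate carrée), h = 1 along meridians and k = sec φ along parallels.
Along the parallel at 52.8°, map distances are exaggerated by k = sec 52.8° = 1.654.
True distance = 2210 / 1.654 = 2210 × cos 52.8° ≈ 1340 km.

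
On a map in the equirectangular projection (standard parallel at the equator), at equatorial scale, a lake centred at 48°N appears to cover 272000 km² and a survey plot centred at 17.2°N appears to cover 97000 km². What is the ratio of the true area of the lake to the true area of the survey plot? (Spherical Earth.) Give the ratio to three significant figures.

Plate carrée has h = 1 and k = sec φ, giving areal scale sec φ; true area = (apparent area) · cos φ.
True area of lake: 272000 × cos(48°) = 272000 × 0.6691 = 182000 km².
True area of survey plot: 97000 × cos(17.2°) = 97000 × 0.9553 = 92660 km².
Ratio = 182000 / 92660 ≈ 1.96.

1.96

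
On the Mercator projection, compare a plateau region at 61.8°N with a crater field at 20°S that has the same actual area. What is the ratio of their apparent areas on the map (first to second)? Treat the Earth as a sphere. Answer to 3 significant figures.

Mercator areal scale is sec²φ.
At 61.8°: sec²(61.8°) = 1/0.4726² = 4.478.
At 20°: sec²(20°) = 1/0.9397² = 1.132.
Ratio = 4.478/1.132 = cos²(20°)/cos²(61.8°) ≈ 3.95.

3.95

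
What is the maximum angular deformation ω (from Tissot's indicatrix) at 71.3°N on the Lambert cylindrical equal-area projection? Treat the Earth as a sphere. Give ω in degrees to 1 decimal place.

108.9°

The Lambert cylindrical equal-area projection is the cylindrical equal-area projection with its standard parallel at the equator (φ₀ = 0). A cylindrical equal-area projection with standard parallel φ₀ has meridian scale h = cos φ / cos φ₀ and parallel scale k = cos φ₀ / cos φ (so areas are preserved, h·k = 1).
At 71.3°: h = 0.3206, k = 3.119; principal scales a = 3.119, b = 0.3206.
sin(ω/2) = (a − b)/(a + b) = 2.798/3.440 = 0.8136, so ω = 2 arcsin(0.8136) ≈ 108.9°.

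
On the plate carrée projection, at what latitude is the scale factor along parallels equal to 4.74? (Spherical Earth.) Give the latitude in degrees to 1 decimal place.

Plate carrée: h = 1, k = sec φ along parallels.
sec φ = 4.74  ⇒  cos φ = 0.2110  ⇒  φ ≈ 77.8°.

77.8°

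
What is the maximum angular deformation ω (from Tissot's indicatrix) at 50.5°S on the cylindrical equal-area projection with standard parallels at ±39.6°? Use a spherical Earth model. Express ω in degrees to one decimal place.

21.8°

A cylindrical equal-area projection with standard parallel φ₀ has meridian scale h = cos φ / cos φ₀ and parallel scale k = cos φ₀ / cos φ (so areas are preserved, h·k = 1).
At 50.5°: h = 0.8255, k = 1.211; principal scales a = 1.211, b = 0.8255.
sin(ω/2) = (a − b)/(a + b) = 0.3858/2.037 = 0.1894, so ω = 2 arcsin(0.1894) ≈ 21.8°.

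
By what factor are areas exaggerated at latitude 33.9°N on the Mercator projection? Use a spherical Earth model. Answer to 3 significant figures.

1.45

Mercator is conformal, so the point scale is isotropic: h = k = sec φ = 1/cos φ.
Areal scale = k² = sec²φ = 1/cos²(33.9°) = 1/0.8300² = 1.452.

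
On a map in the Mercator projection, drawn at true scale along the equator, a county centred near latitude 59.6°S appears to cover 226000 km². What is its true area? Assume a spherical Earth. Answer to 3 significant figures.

Mercator is conformal, so the point scale is isotropic: h = k = sec φ = 1/cos φ.
Areal scale = k² = sec²φ = 1/cos²(59.6°) = 1/0.5060² = 3.905.
True area = apparent / (areal scale) = 226000 / 3.905 ≈ 57900 km².

57900 km²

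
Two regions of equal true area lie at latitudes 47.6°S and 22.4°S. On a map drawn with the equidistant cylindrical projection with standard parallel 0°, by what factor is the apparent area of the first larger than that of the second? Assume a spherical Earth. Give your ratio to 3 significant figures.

Plate carrée maps x = Rλ, y = Rφ. The meridian scale is h = 1 and the parallel scale is k = 1/cos φ = sec φ.
Areal scale at 47.6°: h·k = 1.000 × 1.483 = 1.483.
Areal scale at 22.4°: h·k = 1.000 × 1.082 = 1.082.
Ratio = 1.483/1.082 ≈ 1.37.

1.37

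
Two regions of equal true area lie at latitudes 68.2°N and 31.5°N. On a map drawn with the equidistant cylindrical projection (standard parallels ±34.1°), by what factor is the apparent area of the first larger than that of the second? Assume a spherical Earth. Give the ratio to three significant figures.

With standard parallel φ₀ = 34.1°, the equirectangular projection gives x = Rλ cos φ₀, y = Rφ, so h = 1 and k = cos 34.1° / cos φ.
Areal scale at 68.2°: h·k = 1.000 × 2.230 = 2.230.
Areal scale at 31.5°: h·k = 1.000 × 0.9712 = 0.9712.
Ratio = 2.230/0.9712 ≈ 2.30.

2.30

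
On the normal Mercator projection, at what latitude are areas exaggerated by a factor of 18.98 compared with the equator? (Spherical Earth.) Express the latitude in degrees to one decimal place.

Mercator areal scale is sec²φ.
sec²φ = 18.98  ⇒  cos²φ = 0.05269  ⇒  cos φ = 0.2295.
φ = arccos(0.2295) ≈ 76.7°.

76.7°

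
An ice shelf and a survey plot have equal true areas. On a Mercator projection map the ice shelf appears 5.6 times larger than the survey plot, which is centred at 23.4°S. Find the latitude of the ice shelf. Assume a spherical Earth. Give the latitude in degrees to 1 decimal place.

67.2°

For equal true areas on Mercator, apparent areas scale as sec²φ, so the ratio is cos²φ₂ / cos²φ₁.
cos²φ₂ / cos²φ₁ = 5.6  ⇒  cos φ₁ = cos 23.4° / √5.6 = 0.9178/2.366 = 0.3878.
φ₁ = arccos(0.3878) ≈ 67.2°.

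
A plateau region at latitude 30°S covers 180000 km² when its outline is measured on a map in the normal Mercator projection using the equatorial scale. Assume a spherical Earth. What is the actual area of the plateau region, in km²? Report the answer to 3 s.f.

135000 km²

The Mercator projection is conformal; its linear scale factor is the same in every direction and equals sec φ = 1/cos φ.
Areal scale = k² = sec²φ = 1/cos²(30°) = 1/0.8660² = 1.333.
True area = apparent / (areal scale) = 180000 / 1.333 ≈ 135000 km².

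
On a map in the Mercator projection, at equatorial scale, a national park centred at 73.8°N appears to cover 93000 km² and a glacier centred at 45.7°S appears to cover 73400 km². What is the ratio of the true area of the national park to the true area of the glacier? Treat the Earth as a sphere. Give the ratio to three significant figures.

On Mercator the areal scale is sec²φ, so true area = apparent × cos²φ.
True area of national park: 93000 × cos²(73.8°) = 93000 × 0.07784 = 7239 km².
True area of glacier: 73400 × cos²(45.7°) = 73400 × 0.4878 = 35800 km².
Ratio = 7239 / 35800 ≈ 0.202.

0.202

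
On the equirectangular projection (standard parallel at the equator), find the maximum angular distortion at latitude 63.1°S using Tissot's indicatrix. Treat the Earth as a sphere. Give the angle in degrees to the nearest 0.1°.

44.3°

In the plate carrée (x = Rλ, y = Rφ), meridians are true-scale (h = 1) and parallels are stretched by k = sec φ.
At 63.1°: h = 1.000, k = 2.210; principal scales a = 2.210, b = 1.000.
sin(ω/2) = (a − b)/(a + b) = 1.210/3.210 = 0.3770, so ω = 2 arcsin(0.3770) ≈ 44.3°.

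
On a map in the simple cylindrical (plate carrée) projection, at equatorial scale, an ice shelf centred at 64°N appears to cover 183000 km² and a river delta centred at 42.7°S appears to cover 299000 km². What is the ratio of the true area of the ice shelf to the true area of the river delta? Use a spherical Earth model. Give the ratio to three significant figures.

Plate carrée has h = 1 and k = sec φ, giving areal scale sec φ; true area = (apparent area) · cos φ.
True area of ice shelf: 183000 × cos(64°) = 183000 × 0.4384 = 80220 km².
True area of river delta: 299000 × cos(42.7°) = 299000 × 0.7349 = 219700 km².
Ratio = 80220 / 219700 ≈ 0.365.

0.365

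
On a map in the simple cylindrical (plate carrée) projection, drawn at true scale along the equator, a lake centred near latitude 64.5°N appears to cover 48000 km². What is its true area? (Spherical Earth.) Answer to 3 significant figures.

Plate carrée maps x = Rλ, y = Rφ. The meridian scale is h = 1 and the parallel scale is k = 1/cos φ = sec φ.
Areal scale = h·k = 1 × sec φ; at 64.5°, h = 1.000, k = 2.323, so h·k = 2.323.
True area = apparent / (areal scale) = 48000 / 2.323 ≈ 20700 km².

20700 km²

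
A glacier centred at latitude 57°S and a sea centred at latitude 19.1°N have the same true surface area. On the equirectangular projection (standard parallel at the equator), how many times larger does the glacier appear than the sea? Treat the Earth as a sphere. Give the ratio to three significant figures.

1.74

For the equirectangular projection with φ₀ = 0 (plate carrée), h = 1 along meridians and k = sec φ along parallels.
Areal scale at 57°: h·k = 1.000 × 1.836 = 1.836.
Areal scale at 19.1°: h·k = 1.000 × 1.058 = 1.058.
Ratio = 1.836/1.058 ≈ 1.74.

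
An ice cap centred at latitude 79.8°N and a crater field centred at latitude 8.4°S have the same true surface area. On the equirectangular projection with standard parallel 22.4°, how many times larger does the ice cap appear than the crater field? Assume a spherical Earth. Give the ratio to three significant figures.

With standard parallel φ₀ = 22.4°, the equirectangular projection gives x = Rλ cos φ₀, y = Rφ, so h = 1 and k = cos 22.4° / cos φ.
Areal scale at 79.8°: h·k = 1.000 × 5.221 = 5.221.
Areal scale at 8.4°: h·k = 1.000 × 0.9346 = 0.9346.
Ratio = 5.221/0.9346 ≈ 5.59.

5.59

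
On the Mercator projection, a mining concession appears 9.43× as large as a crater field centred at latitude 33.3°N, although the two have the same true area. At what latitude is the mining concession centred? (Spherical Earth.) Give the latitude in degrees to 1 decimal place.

Mercator areal scale is sec²φ, so apparent-area ratio = sec²φ₁ / sec²φ₂ = cos²φ₂ / cos²φ₁.
cos²φ₂ / cos²φ₁ = 9.43  ⇒  cos φ₁ = cos 33.3° / √9.43 = 0.8358/3.071 = 0.2722.
φ₁ = arccos(0.2722) ≈ 74.2°.

74.2°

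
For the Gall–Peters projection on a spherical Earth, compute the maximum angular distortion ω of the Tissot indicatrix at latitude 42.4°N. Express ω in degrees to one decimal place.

The Gall–Peters projection is cylindrical equal-area with φ₀ = 45°. A cylindrical equal-area projection with standard parallel φ₀ has meridian scale h = cos φ / cos φ₀ and parallel scale k = cos φ₀ / cos φ (so areas are preserved, h·k = 1).
At 42.4°: h = 1.044, k = 0.9575; principal scales a = 1.044, b = 0.9575.
sin(ω/2) = (a − b)/(a + b) = 0.08679/2.002 = 0.04335, so ω = 2 arcsin(0.04335) ≈ 5.0°.

5.0°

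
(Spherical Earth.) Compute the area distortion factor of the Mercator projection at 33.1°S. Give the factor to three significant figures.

Mercator is conformal, so the point scale is isotropic: h = k = sec φ = 1/cos φ.
Areal scale = k² = sec²φ = 1/cos²(33.1°) = 1/0.8377² = 1.425.

1.42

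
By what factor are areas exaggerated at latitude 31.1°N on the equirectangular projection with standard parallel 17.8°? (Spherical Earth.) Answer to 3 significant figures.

1.11

With standard parallel φ₀ = 17.8°, the equirectangular projection gives x = Rλ cos φ₀, y = Rφ, so h = 1 and k = cos 17.8° / cos φ.
Areal scale = h·k = 1 × cos φ₀ / cos φ; at 31.1°, h = 1.000, k = 1.112, so h·k = 1.112.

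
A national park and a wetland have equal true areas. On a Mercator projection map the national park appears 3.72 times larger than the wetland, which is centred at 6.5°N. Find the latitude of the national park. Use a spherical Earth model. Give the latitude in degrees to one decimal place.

On Mercator, (apparent₁)/(apparent₂) = sec²φ₁ / sec²φ₂ when true areas are equal.
cos²φ₂ / cos²φ₁ = 3.72  ⇒  cos φ₁ = cos 6.5° / √3.72 = 0.9936/1.929 = 0.5151.
φ₁ = arccos(0.5151) ≈ 59.0°.

59.0°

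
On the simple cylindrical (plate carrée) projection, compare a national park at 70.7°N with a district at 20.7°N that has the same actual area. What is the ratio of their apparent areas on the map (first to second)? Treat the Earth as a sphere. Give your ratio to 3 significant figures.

In the plate carrée (x = Rλ, y = Rφ), meridians are true-scale (h = 1) and parallels are stretched by k = sec φ.
Areal scale at 70.7°: h·k = 1.000 × 3.026 = 3.026.
Areal scale at 20.7°: h·k = 1.000 × 1.069 = 1.069.
Ratio = 3.026/1.069 ≈ 2.83.

2.83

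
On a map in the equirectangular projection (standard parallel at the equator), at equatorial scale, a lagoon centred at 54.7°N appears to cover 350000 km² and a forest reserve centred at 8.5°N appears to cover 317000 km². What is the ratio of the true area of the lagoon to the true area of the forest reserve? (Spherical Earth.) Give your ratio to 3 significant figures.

0.645

On the plate carrée, areal scale = h·k = 1 × sec φ, so true area = apparent × cos φ.
True area of lagoon: 350000 × cos(54.7°) = 350000 × 0.5779 = 202300 km².
True area of forest reserve: 317000 × cos(8.5°) = 317000 × 0.9890 = 313500 km².
Ratio = 202300 / 313500 ≈ 0.645.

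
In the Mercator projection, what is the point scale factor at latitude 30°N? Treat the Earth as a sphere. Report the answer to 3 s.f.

Mercator is conformal, so the point scale is isotropic: h = k = sec φ = 1/cos φ.
k = 1/cos 30° = 1/0.8660 = 1.155.

1.15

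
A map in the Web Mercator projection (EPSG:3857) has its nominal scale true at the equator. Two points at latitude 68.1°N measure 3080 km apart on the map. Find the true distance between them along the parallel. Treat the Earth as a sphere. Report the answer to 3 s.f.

For Mercator, h = k = sec φ (a conformal cylindrical projection has a single point scale, 1/cos φ).
Along the parallel at 68.1°, map distances are exaggerated by k = sec 68.1° = 2.681.
True distance = 3080 / 2.681 = 3080 × cos 68.1° ≈ 1150 km.

1150 km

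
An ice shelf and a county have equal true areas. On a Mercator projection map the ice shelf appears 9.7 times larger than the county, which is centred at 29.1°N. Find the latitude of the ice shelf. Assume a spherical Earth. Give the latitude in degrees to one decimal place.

73.7°

For equal true areas on Mercator, apparent areas scale as sec²φ, so the ratio is cos²φ₂ / cos²φ₁.
cos²φ₂ / cos²φ₁ = 9.7  ⇒  cos φ₁ = cos 29.1° / √9.7 = 0.8738/3.114 = 0.2806.
φ₁ = arccos(0.2806) ≈ 73.7°.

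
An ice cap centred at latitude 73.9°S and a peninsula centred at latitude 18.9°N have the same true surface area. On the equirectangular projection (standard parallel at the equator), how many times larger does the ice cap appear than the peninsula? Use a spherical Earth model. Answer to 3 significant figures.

For the equirectangular projection with φ₀ = 0 (plate carrée), h = 1 along meridians and k = sec φ along parallels.
Areal scale at 73.9°: h·k = 1.000 × 3.606 = 3.606.
Areal scale at 18.9°: h·k = 1.000 × 1.057 = 1.057.
Ratio = 3.606/1.057 ≈ 3.41.

3.41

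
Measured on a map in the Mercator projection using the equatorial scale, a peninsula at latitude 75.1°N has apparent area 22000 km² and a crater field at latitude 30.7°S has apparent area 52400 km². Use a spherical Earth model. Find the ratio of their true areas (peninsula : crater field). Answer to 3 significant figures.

0.0375

On Mercator the areal scale is sec²φ, so true area = apparent × cos²φ.
True area of peninsula: 22000 × cos²(75.1°) = 22000 × 0.06612 = 1455 km².
True area of crater field: 52400 × cos²(30.7°) = 52400 × 0.7393 = 38740 km².
Ratio = 1455 / 38740 ≈ 0.0375.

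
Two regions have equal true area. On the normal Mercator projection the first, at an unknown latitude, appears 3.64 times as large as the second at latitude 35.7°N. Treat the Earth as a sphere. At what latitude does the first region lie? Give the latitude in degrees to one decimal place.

Mercator areal scale is sec²φ, so apparent-area ratio = sec²φ₁ / sec²φ₂ = cos²φ₂ / cos²φ₁.
cos²φ₂ / cos²φ₁ = 3.64  ⇒  cos φ₁ = cos 35.7° / √3.64 = 0.8121/1.908 = 0.4256.
φ₁ = arccos(0.4256) ≈ 64.8°.

64.8°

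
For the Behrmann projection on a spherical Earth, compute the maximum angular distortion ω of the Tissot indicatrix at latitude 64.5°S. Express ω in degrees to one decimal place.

Behrmann is a cylindrical equal-area projection with standard parallels at ±30°. A cylindrical equal-area projection with standard parallel φ₀ has meridian scale h = cos φ / cos φ₀ and parallel scale k = cos φ₀ / cos φ (so areas are preserved, h·k = 1).
At 64.5°: h = 0.4971, k = 2.012; principal scales a = 2.012, b = 0.4971.
sin(ω/2) = (a − b)/(a + b) = 1.515/2.509 = 0.6037, so ω = 2 arcsin(0.6037) ≈ 74.3°.

74.3°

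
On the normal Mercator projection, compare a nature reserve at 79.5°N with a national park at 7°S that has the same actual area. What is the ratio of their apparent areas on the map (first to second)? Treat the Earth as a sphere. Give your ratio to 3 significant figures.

29.7

On Mercator, area is exaggerated by sec²φ = 1/cos²φ.
At 79.5°: sec²(79.5°) = 1/0.1822² = 30.11.
At 7°: sec²(7°) = 1/0.9925² = 1.015.
Ratio = 30.11/1.015 = cos²(7°)/cos²(79.5°) ≈ 29.7.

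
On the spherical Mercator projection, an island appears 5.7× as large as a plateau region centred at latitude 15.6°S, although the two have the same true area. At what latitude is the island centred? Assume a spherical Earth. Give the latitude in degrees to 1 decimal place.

Mercator areal scale is sec²φ, so apparent-area ratio = sec²φ₁ / sec²φ₂ = cos²φ₂ / cos²φ₁.
cos²φ₂ / cos²φ₁ = 5.7  ⇒  cos φ₁ = cos 15.6° / √5.7 = 0.9632/2.387 = 0.4034.
φ₁ = arccos(0.4034) ≈ 66.2°.

66.2°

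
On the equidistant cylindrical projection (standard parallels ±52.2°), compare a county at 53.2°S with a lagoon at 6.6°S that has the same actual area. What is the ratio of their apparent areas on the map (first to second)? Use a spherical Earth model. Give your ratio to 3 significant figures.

1.66

The equidistant cylindrical projection with φ₀ = 52.2° has h = 1 (meridians true) and k = cos φ₀ / cos φ along parallels.
Areal scale at 53.2°: h·k = 1.000 × 1.023 = 1.023.
Areal scale at 6.6°: h·k = 1.000 × 0.6170 = 0.6170.
Ratio = 1.023/0.6170 ≈ 1.66.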